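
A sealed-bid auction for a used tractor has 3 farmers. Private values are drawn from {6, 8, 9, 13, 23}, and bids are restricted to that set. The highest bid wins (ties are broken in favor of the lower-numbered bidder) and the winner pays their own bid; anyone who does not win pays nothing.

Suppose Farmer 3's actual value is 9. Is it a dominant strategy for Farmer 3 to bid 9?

No

Consider the case where Farmer 1 bids 6 and Farmer 2 bids 6.
Truthful bid 9: wins, pays 9, utility 9 - 9 = 0.
Bid 8 instead: wins, pays 8, utility 9 - 8 = 1.
Since 1 > 0, bidding 8 is strictly better here, so truthful bidding is not dominant.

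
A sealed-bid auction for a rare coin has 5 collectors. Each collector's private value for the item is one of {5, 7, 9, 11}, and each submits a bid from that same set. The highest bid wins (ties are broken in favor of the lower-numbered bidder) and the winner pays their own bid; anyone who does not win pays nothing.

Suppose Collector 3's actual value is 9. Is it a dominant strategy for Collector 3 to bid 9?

No

Consider the case where Collector 1 bids 5, Collector 2 bids 5, Collector 4 bids 5 and Collector 5 bids 5.
Truthful bid 9: wins, pays 9, utility 9 - 9 = 0.
Bid 7 instead: wins, pays 7, utility 9 - 7 = 2.
Since 2 > 0, bidding 7 is strictly better here, so truthful bidding is not dominant.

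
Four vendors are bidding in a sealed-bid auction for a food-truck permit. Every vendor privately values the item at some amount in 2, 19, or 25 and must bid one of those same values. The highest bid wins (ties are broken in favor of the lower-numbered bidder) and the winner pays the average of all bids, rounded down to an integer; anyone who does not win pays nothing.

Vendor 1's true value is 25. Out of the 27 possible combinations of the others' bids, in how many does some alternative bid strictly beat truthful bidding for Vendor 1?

8

Others bid (2, 2, 2): truth gives 18; bid 2 gives 23 > 18. Violating.
Others bid (2, 2, 19): truth gives 13; bid 19 gives 15 > 13. Violating.
Others bid (2, 19, 2): truth gives 13; bid 19 gives 15 > 13. Violating.
Others bid (2, 19, 19): truth gives 9; bid 19 gives 11 > 9. Violating.
Others bid (2, 2, 25): truth gives 12; no alternative beats it.
Others bid (2, 19, 25): truth gives 8; no alternative beats it.
(Checking all 27 profiles: 8 have a profitable deviation, 19 do not.)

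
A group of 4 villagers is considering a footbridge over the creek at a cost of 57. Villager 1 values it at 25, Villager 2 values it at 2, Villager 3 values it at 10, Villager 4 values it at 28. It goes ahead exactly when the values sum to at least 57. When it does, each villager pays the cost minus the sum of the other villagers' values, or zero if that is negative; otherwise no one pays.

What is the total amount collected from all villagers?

39

Total value 65 ≥ cost 57, so it is built.
Villager 1: others sum to 40; max(0, 57 - 40) = 17.
Villager 2: others sum to 63; max(0, 57 - 63) = 0.
Villager 3: others sum to 55; max(0, 57 - 55) = 2.
Villager 4: others sum to 37; max(0, 57 - 37) = 20.
Total collected = 17 + 0 + 2 + 20 = 39.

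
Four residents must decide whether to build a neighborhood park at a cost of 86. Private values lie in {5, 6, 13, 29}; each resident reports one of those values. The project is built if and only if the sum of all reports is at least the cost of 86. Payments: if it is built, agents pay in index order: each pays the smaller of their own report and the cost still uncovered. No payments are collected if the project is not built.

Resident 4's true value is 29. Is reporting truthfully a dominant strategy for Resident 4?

Yes

Check each profile of the others' reports and compare truth against every alternative report.
Others report (13, 29, 29): truth gives 14, best alternative gives 0.
Others report (29, 13, 29): truth gives 14, best alternative gives 0.
Others report (29, 29, 13): truth gives 14, best alternative gives 0.
Others report (6, 29, 29): truth gives 7, best alternative gives 0.
Others report (29, 6, 29): truth gives 7, best alternative gives 0.
Others report (29, 29, 6): truth gives 7, best alternative gives 0.
(Remaining 58 profiles checked similarly; truth is weakly best in each.)
In every case the truthful report is at least as good as any alternative, so it is a dominant strategy.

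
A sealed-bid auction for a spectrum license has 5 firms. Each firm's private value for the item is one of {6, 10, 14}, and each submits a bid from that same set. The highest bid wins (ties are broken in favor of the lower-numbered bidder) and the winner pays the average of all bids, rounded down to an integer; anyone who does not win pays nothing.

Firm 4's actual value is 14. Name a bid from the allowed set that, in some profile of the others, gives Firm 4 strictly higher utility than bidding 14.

10

Suppose Firm 1 bids 6, Firm 2 bids 6, Firm 3 bids 6 and Firm 5 bids 6.
Bid 14: wins, pays 7, utility 14 - 7 = 7.
Bid 10: wins, pays 6, utility 14 - 6 = 8.
So bidding 10 beats truth here (8 > 7).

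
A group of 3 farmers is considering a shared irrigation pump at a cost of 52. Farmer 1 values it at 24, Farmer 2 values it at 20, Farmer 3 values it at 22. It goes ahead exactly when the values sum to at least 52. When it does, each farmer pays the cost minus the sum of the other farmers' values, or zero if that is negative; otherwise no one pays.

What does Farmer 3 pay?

Total value 66 ≥ cost 52, so the project is built.
The other farmers' values sum to 44.
Cost minus that sum is 52 - 44 = 8.

8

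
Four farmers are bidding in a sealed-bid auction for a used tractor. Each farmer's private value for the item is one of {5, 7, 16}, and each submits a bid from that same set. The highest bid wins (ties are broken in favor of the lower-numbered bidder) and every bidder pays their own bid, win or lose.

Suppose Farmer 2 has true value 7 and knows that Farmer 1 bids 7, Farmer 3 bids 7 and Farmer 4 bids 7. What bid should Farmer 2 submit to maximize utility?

Bid 5: loses but pays 5, utility -5.
Bid 7: loses but pays 7, utility -7.
Bid 16: wins, pays 16, utility 7 - 16 = -9.
The best choice is 5 with utility -5.

5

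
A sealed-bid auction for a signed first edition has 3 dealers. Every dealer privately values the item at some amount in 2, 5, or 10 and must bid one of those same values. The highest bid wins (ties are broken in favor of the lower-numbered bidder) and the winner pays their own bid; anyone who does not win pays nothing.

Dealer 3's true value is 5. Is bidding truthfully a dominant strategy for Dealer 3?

Yes

Check each profile of the others' bids and compare truth against every alternative bid.
Others bid (2, 2): truth gives 0, best alternative gives 0.
Others bid (2, 5): truth gives 0, best alternative gives 0.
Others bid (2, 10): truth gives 0, best alternative gives 0.
Others bid (5, 2): truth gives 0, best alternative gives 0.
Others bid (5, 5): truth gives 0, best alternative gives 0.
Others bid (5, 10): truth gives 0, best alternative gives 0.
(Remaining 3 profiles checked similarly; truth is weakly best in each.)
In every case the truthful bid is at least as good as any alternative, so it is a dominant strategy.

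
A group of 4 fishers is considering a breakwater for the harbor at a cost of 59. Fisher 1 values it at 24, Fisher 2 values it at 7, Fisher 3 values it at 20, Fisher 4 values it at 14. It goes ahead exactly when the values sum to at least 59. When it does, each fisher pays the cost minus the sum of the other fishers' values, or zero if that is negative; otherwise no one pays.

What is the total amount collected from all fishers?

Total value 65 ≥ cost 59, so it is built.
Fisher 1: others sum to 41; max(0, 59 - 41) = 18.
Fisher 2: others sum to 58; max(0, 59 - 58) = 1.
Fisher 3: others sum to 45; max(0, 59 - 45) = 14.
Fisher 4: others sum to 51; max(0, 59 - 51) = 8.
Total collected = 18 + 1 + 14 + 8 = 41.

41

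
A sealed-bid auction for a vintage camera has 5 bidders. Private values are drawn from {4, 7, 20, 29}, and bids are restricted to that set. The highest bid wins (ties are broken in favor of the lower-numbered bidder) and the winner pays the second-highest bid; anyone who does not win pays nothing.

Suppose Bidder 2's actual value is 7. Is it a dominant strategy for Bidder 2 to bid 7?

Check each profile of the others' bids and compare truth against every alternative bid.
Others bid (4, 4, 4, 4): truth gives 3, best alternative gives 3.
Others bid (4, 4, 4, 7): truth gives 0, best alternative gives 0.
Others bid (4, 4, 4, 20): truth gives 0, best alternative gives 0.
Others bid (4, 4, 4, 29): truth gives 0, best alternative gives 0.
Others bid (4, 4, 7, 4): truth gives 0, best alternative gives 0.
Others bid (4, 4, 7, 7): truth gives 0, best alternative gives 0.
(Remaining 250 profiles checked similarly; truth is weakly best in each.)
In every case the truthful bid is at least as good as any alternative, so it is a dominant strategy.

Yes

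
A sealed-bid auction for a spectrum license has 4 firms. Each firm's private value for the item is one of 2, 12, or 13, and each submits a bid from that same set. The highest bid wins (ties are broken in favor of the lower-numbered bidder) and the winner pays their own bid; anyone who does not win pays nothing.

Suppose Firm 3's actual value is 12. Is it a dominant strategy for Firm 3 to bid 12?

Check each profile of the others' bids and compare truth against every alternative bid.
Others bid (2, 2, 2): truth gives 0, best alternative gives 0.
Others bid (2, 2, 12): truth gives 0, best alternative gives 0.
Others bid (2, 2, 13): truth gives 0, best alternative gives 0.
Others bid (2, 12, 2): truth gives 0, best alternative gives 0.
Others bid (2, 12, 12): truth gives 0, best alternative gives 0.
Others bid (2, 12, 13): truth gives 0, best alternative gives 0.
(Remaining 21 profiles checked similarly; truth is weakly best in each.)
In every case the truthful bid is at least as good as any alternative, so it is a dominant strategy.

Yes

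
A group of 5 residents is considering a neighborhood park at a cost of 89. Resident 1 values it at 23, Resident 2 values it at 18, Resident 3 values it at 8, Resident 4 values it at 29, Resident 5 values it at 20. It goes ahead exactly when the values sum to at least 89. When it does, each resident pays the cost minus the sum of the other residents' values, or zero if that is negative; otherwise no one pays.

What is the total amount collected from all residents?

54

Total value 98 ≥ cost 89, so it is built.
Resident 1: others sum to 75; max(0, 89 - 75) = 14.
Resident 2: others sum to 80; max(0, 89 - 80) = 9.
Resident 3: others sum to 90; max(0, 89 - 90) = 0.
Resident 4: others sum to 69; max(0, 89 - 69) = 20.
Resident 5: others sum to 78; max(0, 89 - 78) = 11.
Total collected = 14 + 9 + 0 + 20 + 11 = 54.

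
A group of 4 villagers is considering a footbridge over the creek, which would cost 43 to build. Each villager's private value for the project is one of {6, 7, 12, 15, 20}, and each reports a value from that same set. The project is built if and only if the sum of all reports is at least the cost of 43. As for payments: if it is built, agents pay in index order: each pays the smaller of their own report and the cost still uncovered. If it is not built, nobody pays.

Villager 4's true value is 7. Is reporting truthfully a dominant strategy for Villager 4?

Check each profile of the others' reports and compare truth against every alternative report.
Others report (6, 20, 20): truth gives 7, best alternative gives 7.
Others report (7, 20, 20): truth gives 7, best alternative gives 7.
Others report (12, 12, 20): truth gives 7, best alternative gives 7.
Others report (12, 15, 20): truth gives 7, best alternative gives 7.
Others report (12, 20, 12): truth gives 7, best alternative gives 7.
Others report (12, 20, 15): truth gives 7, best alternative gives 7.
(Remaining 119 profiles checked similarly; truth is weakly best in each.)
In every case the truthful report is at least as good as any alternative, so it is a dominant strategy.

Yes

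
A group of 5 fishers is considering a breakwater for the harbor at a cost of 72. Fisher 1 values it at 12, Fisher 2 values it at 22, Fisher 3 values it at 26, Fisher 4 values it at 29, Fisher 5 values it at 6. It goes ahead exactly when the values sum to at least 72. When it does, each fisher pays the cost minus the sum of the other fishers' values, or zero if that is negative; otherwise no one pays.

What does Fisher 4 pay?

Total value 95 ≥ cost 72, so the project is built.
The other fishers' values sum to 66.
Cost minus that sum is 72 - 66 = 6.

6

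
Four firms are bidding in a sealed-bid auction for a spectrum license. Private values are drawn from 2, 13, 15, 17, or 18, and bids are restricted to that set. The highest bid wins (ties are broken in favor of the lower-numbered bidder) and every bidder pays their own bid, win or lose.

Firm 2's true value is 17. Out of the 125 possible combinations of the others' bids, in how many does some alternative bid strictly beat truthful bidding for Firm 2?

95

Others bid (2, 2, 2): truth gives 0; bid 13 gives 4 > 0. Violating.
Others bid (2, 2, 13): truth gives 0; bid 13 gives 4 > 0. Violating.
Others bid (2, 2, 15): truth gives 0; bid 15 gives 2 > 0. Violating.
Others bid (2, 2, 18): truth gives -17; bid 18 gives -1 > -17. Violating.
Others bid (2, 2, 17): truth gives 0; no alternative beats it.
Others bid (2, 13, 17): truth gives 0; no alternative beats it.
(Checking all 125 profiles: 95 have a profitable deviation, 30 do not.)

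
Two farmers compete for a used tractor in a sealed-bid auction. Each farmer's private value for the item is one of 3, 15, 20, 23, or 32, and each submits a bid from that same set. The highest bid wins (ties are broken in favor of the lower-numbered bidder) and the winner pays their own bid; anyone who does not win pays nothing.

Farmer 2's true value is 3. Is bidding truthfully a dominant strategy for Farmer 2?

Check each profile of the others' bids and compare truth against every alternative bid.
Others bid (3): truth gives 0, best alternative gives -12.
Others bid (15): truth gives 0, best alternative gives 0.
Others bid (20): truth gives 0, best alternative gives 0.
Others bid (23): truth gives 0, best alternative gives 0.
Others bid (32): truth gives 0, best alternative gives 0.
In every case the truthful bid is at least as good as any alternative, so it is a dominant strategy.

Yes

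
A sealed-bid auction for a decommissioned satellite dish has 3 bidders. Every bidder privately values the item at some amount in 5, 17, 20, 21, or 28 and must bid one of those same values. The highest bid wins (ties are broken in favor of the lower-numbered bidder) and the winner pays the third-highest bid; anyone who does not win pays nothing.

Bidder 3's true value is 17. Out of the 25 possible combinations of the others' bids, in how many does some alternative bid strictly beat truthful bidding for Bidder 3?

Others bid (5, 17): truth gives 0; bid 20 gives 12 > 0. Violating.
Others bid (5, 20): truth gives 0; bid 21 gives 12 > 0. Violating.
Others bid (5, 21): truth gives 0; bid 28 gives 12 > 0. Violating.
Others bid (17, 5): truth gives 0; bid 20 gives 12 > 0. Violating.
Others bid (5, 5): truth gives 12; no alternative beats it.
Others bid (5, 28): truth gives 0; no alternative beats it.
(Checking all 25 profiles: 6 have a profitable deviation, 19 do not.)

6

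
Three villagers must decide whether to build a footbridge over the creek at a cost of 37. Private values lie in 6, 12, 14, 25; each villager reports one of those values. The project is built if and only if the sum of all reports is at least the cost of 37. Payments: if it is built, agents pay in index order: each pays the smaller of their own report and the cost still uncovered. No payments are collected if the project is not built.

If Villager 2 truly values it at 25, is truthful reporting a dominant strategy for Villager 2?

Consider the case where Villager 1 reports 6 and Villager 3 reports 25.
Truthful report 25: project built, pays 25, utility 25 - 25 = 0.
Report 6 instead: project built, pays 6, utility 25 - 6 = 19.
Since 19 > 0, reporting 6 is strictly better here, so truthful reporting is not dominant.

No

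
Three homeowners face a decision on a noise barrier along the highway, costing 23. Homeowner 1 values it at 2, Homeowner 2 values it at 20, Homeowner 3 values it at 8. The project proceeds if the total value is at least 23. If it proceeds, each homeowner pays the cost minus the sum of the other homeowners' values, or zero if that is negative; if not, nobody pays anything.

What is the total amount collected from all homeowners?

14

Total value 30 ≥ cost 23, so it is built.
Homeowner 1: others sum to 28; max(0, 23 - 28) = 0.
Homeowner 2: others sum to 10; max(0, 23 - 10) = 13.
Homeowner 3: others sum to 22; max(0, 23 - 22) = 1.
Total collected = 0 + 13 + 1 = 14.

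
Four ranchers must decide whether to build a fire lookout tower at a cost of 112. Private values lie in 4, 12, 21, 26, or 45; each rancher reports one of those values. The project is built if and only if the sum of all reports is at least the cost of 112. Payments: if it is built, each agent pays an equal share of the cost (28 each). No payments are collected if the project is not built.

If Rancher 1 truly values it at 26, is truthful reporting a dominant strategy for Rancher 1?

No

Consider the case where Rancher 2 reports 4, Rancher 3 reports 45 and Rancher 4 reports 45.
Truthful report 26: project built, pays 28, utility 26 - 28 = -2.
Report 4 instead: project not built, utility 0.
Since 0 > -2, reporting 4 is strictly better here, so truthful reporting is not dominant.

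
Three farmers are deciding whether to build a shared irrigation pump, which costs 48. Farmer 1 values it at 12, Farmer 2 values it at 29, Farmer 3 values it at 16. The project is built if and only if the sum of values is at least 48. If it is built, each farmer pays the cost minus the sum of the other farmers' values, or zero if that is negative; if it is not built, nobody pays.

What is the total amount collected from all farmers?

Total value 57 ≥ cost 48, so it is built.
Farmer 1: others sum to 45; max(0, 48 - 45) = 3.
Farmer 2: others sum to 28; max(0, 48 - 28) = 20.
Farmer 3: others sum to 41; max(0, 48 - 41) = 7.
Total collected = 3 + 20 + 7 = 30.

30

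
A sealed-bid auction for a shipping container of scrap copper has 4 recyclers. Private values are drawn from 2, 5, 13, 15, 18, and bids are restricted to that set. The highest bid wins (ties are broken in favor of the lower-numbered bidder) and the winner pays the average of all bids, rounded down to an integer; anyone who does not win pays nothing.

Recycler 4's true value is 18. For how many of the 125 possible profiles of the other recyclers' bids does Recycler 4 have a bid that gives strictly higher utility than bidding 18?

24

Others bid (2, 2, 2): truth gives 12; bid 5 gives 16 > 12. Violating.
Others bid (2, 2, 5): truth gives 12; bid 13 gives 13 > 12. Violating.
Others bid (2, 5, 2): truth gives 12; bid 13 gives 13 > 12. Violating.
Others bid (2, 5, 5): truth gives 11; bid 13 gives 12 > 11. Violating.
Others bid (2, 2, 13): truth gives 10; no alternative beats it.
Others bid (2, 2, 15): truth gives 9; no alternative beats it.
(Checking all 125 profiles: 24 have a profitable deviation, 101 do not.)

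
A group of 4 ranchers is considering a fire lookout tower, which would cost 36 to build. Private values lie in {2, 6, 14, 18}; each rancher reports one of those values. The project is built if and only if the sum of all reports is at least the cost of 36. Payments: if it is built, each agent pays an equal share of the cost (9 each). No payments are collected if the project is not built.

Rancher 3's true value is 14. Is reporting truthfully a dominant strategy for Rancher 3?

Consider the case where Rancher 1 reports 2, Rancher 2 reports 2 and Rancher 4 reports 14.
Truthful report 14: project not built, utility 0.
Report 18 instead: project built, pays 9, utility 14 - 9 = 5.
Since 5 > 0, reporting 18 is strictly better here, so truthful reporting is not dominant.

No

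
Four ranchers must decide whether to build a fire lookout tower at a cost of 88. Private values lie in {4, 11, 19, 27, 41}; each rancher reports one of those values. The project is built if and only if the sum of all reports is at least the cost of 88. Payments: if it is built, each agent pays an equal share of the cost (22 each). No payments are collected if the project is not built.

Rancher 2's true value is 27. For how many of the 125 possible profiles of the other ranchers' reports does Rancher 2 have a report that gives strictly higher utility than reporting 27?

31

Others report (4, 4, 41): truth gives 0; report 41 gives 5 > 0. Violating.
Others report (4, 11, 41): truth gives 0; report 41 gives 5 > 0. Violating.
Others report (4, 19, 27): truth gives 0; report 41 gives 5 > 0. Violating.
Others report (4, 27, 19): truth gives 0; report 41 gives 5 > 0. Violating.
Others report (4, 4, 4): truth gives 0; no alternative beats it.
Others report (4, 4, 11): truth gives 0; no alternative beats it.
(Checking all 125 profiles: 31 have a profitable deviation, 94 do not.)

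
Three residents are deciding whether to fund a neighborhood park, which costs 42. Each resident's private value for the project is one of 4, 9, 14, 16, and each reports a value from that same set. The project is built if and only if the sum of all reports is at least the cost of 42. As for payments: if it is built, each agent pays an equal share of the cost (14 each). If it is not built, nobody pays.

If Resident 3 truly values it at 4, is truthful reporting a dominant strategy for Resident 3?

Check each profile of the others' reports and compare truth against every alternative report.
Others report (4, 4): truth gives 0, best alternative gives 0.
Others report (4, 9): truth gives 0, best alternative gives 0.
Others report (4, 14): truth gives 0, best alternative gives 0.
Others report (4, 16): truth gives 0, best alternative gives 0.
Others report (9, 4): truth gives 0, best alternative gives 0.
Others report (9, 9): truth gives 0, best alternative gives 0.
(Remaining 10 profiles checked similarly; truth is weakly best in each.)
In every case the truthful report is at least as good as any alternative, so it is a dominant strategy.

Yes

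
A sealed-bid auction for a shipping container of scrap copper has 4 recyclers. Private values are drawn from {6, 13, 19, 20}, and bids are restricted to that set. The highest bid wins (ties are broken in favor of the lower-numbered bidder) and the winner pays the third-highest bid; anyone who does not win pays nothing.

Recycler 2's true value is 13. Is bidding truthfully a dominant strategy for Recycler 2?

No

Consider the case where Recycler 1 bids 6, Recycler 3 bids 6 and Recycler 4 bids 19.
Truthful bid 13: loses, pays 0, utility 0.
Bid 19 instead: wins, pays 6, utility 13 - 6 = 7.
Since 7 > 0, bidding 19 is strictly better here, so truthful bidding is not dominant.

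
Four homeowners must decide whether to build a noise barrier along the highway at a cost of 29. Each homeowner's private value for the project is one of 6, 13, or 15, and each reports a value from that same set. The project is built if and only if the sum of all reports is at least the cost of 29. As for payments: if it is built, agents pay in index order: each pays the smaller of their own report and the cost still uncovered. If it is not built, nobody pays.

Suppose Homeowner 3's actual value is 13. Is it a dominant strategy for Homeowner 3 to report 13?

No

Consider the case where Homeowner 1 reports 6, Homeowner 2 reports 6 and Homeowner 4 reports 13.
Truthful report 13: project built, pays 13, utility 13 - 13 = 0.
Report 6 instead: project built, pays 6, utility 13 - 6 = 7.
Since 7 > 0, reporting 6 is strictly better here, so truthful reporting is not dominant.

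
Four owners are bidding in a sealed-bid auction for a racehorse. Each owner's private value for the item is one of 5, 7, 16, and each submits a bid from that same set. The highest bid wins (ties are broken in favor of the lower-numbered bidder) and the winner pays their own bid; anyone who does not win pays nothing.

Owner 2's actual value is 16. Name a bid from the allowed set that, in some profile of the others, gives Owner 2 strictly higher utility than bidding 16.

7

Suppose Owner 1 bids 5, Owner 3 bids 5 and Owner 4 bids 5.
Bid 16: wins, pays 16, utility 16 - 16 = 0.
Bid 7: wins, pays 7, utility 16 - 7 = 9.
So bidding 7 beats truth here (9 > 0).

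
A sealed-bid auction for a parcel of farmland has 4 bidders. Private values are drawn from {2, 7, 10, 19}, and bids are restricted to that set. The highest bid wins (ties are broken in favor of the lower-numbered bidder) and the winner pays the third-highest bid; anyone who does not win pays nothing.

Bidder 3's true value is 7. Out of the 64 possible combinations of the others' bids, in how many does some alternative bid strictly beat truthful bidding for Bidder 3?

Others bid (2, 2, 10): truth gives 0; bid 10 gives 5 > 0. Violating.
Others bid (2, 2, 19): truth gives 0; bid 19 gives 5 > 0. Violating.
Others bid (2, 7, 2): truth gives 0; bid 10 gives 5 > 0. Violating.
Others bid (2, 10, 2): truth gives 0; bid 19 gives 5 > 0. Violating.
Others bid (2, 2, 2): truth gives 5; no alternative beats it.
Others bid (2, 2, 7): truth gives 5; no alternative beats it.
(Checking all 64 profiles: 6 have a profitable deviation, 58 do not.)

6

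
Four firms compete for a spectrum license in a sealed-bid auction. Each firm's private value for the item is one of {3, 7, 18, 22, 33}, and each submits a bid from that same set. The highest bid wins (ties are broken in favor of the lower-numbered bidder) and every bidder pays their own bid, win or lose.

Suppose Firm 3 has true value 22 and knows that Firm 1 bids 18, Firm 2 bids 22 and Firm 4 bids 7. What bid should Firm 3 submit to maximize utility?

Bid 3: loses but pays 3, utility -3.
Bid 7: loses but pays 7, utility -7.
Bid 18: loses but pays 18, utility -18.
Bid 22: loses but pays 22, utility -22.
Bid 33: wins, pays 33, utility 22 - 33 = -11.
The best choice is 3 with utility -3.

3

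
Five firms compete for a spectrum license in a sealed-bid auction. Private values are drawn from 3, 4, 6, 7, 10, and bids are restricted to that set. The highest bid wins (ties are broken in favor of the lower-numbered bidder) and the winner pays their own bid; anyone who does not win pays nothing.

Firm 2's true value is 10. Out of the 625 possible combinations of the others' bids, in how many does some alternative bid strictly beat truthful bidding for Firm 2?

Others bid (3, 3, 3, 3): truth gives 0; bid 4 gives 6 > 0. Violating.
Others bid (3, 3, 3, 4): truth gives 0; bid 4 gives 6 > 0. Violating.
Others bid (3, 3, 3, 6): truth gives 0; bid 6 gives 4 > 0. Violating.
Others bid (3, 3, 3, 7): truth gives 0; bid 7 gives 3 > 0. Violating.
Others bid (3, 3, 3, 10): truth gives 0; no alternative beats it.
Others bid (3, 3, 4, 10): truth gives 0; no alternative beats it.
(Checking all 625 profiles: 192 have a profitable deviation, 433 do not.)

192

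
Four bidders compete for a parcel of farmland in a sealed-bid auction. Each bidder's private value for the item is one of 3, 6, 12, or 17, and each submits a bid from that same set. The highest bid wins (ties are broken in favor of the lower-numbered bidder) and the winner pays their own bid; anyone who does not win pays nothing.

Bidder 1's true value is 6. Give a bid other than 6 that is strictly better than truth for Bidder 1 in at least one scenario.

Suppose Bidder 2 bids 3, Bidder 3 bids 3 and Bidder 4 bids 3.
Bid 6: wins, pays 6, utility 6 - 6 = 0.
Bid 3: wins, pays 3, utility 6 - 3 = 3.
So bidding 3 beats truth here (3 > 0).

3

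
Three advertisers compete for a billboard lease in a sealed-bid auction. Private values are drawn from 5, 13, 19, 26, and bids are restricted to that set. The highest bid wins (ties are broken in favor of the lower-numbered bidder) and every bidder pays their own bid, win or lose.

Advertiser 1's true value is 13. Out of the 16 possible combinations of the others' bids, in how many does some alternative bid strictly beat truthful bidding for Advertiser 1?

Others bid (5, 5): truth gives 0; bid 5 gives 8 > 0. Violating.
Others bid (5, 19): truth gives -13; bid 5 gives -5 > -13. Violating.
Others bid (5, 26): truth gives -13; bid 5 gives -5 > -13. Violating.
Others bid (13, 19): truth gives -13; bid 5 gives -5 > -13. Violating.
Others bid (5, 13): truth gives 0; no alternative beats it.
Others bid (13, 5): truth gives 0; no alternative beats it.
(Checking all 16 profiles: 13 have a profitable deviation, 3 do not.)

13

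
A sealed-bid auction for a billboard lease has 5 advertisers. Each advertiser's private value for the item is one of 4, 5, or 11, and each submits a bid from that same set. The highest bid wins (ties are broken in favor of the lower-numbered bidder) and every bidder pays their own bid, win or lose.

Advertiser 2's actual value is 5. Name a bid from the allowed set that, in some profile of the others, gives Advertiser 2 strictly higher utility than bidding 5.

4

Suppose Advertiser 1 bids 4, Advertiser 3 bids 4, Advertiser 4 bids 4 and Advertiser 5 bids 11.
Bid 5: loses but pays 5, utility -5.
Bid 4: loses but pays 4, utility -4.
So bidding 4 beats truth here (-4 > -5).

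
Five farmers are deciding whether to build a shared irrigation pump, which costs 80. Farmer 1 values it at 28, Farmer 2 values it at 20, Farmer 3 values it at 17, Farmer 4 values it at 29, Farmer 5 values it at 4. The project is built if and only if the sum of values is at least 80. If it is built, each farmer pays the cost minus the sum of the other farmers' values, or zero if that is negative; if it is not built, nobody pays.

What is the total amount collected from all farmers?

23

Total value 98 ≥ cost 80, so it is built.
Farmer 1: others sum to 70; max(0, 80 - 70) = 10.
Farmer 2: others sum to 78; max(0, 80 - 78) = 2.
Farmer 3: others sum to 81; max(0, 80 - 81) = 0.
Farmer 4: others sum to 69; max(0, 80 - 69) = 11.
Farmer 5: others sum to 94; max(0, 80 - 94) = 0.
Total collected = 10 + 2 + 0 + 11 + 0 = 23.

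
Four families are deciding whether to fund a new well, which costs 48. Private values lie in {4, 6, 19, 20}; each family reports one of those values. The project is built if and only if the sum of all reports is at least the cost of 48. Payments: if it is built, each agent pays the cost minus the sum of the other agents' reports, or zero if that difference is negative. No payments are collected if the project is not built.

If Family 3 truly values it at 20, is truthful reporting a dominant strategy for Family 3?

Yes

Check each profile of the others' reports and compare truth against every alternative report.
Others report (19, 19, 19): truth gives 20, best alternative gives 20.
Others report (19, 19, 20): truth gives 20, best alternative gives 20.
Others report (19, 20, 19): truth gives 20, best alternative gives 20.
Others report (19, 20, 20): truth gives 20, best alternative gives 20.
Others report (20, 19, 19): truth gives 20, best alternative gives 20.
Others report (20, 19, 20): truth gives 20, best alternative gives 20.
(Remaining 58 profiles checked similarly; truth is weakly best in each.)
In every case the truthful report is at least as good as any alternative, so it is a dominant strategy.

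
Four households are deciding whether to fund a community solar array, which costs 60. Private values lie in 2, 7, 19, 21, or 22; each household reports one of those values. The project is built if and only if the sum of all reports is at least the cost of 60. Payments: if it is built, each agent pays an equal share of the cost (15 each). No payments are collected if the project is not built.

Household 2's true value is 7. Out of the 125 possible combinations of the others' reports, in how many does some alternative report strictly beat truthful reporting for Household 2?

Others report (19, 19, 19): truth gives -8; report 2 gives 0 > -8. Violating.
Others report (2, 2, 2): truth gives 0; no alternative beats it.
Others report (2, 2, 7): truth gives 0; no alternative beats it.
(Checking all 125 profiles: 1 has a profitable deviation, 124 do not.)

1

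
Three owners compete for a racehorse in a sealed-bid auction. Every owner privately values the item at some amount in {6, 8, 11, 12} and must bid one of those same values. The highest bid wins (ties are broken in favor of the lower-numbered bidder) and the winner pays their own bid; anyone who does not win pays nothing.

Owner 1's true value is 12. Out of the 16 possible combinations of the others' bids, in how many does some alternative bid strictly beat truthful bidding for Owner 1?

Others bid (6, 6): truth gives 0; bid 6 gives 6 > 0. Violating.
Others bid (6, 8): truth gives 0; bid 8 gives 4 > 0. Violating.
Others bid (6, 11): truth gives 0; bid 11 gives 1 > 0. Violating.
Others bid (8, 6): truth gives 0; bid 8 gives 4 > 0. Violating.
Others bid (6, 12): truth gives 0; no alternative beats it.
Others bid (8, 12): truth gives 0; no alternative beats it.
(Checking all 16 profiles: 9 have a profitable deviation, 7 do not.)

9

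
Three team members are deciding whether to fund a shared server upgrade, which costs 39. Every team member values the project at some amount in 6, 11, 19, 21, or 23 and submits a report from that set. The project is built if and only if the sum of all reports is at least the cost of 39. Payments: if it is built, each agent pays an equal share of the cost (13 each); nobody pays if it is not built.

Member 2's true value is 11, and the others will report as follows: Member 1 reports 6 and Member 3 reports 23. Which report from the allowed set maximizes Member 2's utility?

Report 6: project not built, utility 0.
Report 11: project built, pays 13, utility 11 - 13 = -2.
Report 19: project built, pays 13, utility 11 - 13 = -2.
Report 21: project built, pays 13, utility 11 - 13 = -2.
Report 23: project built, pays 13, utility 11 - 13 = -2.
The best choice is 6 with utility 0.

6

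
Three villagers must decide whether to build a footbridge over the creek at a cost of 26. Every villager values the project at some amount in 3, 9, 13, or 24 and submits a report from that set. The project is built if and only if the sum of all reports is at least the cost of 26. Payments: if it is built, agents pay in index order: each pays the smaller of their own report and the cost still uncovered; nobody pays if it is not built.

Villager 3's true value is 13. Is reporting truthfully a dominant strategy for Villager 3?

Yes

Check each profile of the others' reports and compare truth against every alternative report.
Others report (3, 24): truth gives 13, best alternative gives 13.
Others report (9, 24): truth gives 13, best alternative gives 13.
Others report (13, 13): truth gives 13, best alternative gives 13.
Others report (13, 24): truth gives 13, best alternative gives 13.
Others report (24, 3): truth gives 13, best alternative gives 13.
Others report (24, 9): truth gives 13, best alternative gives 13.
(Remaining 10 profiles checked similarly; truth is weakly best in each.)
In every case the truthful report is at least as good as any alternative, so it is a dominant strategy.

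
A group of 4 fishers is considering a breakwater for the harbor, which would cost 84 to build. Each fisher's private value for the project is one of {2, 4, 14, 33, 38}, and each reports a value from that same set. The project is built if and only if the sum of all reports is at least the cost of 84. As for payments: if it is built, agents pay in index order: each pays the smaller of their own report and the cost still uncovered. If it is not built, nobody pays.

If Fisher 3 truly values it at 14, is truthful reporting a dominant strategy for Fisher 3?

No

Consider the case where Fisher 1 reports 4, Fisher 2 reports 38 and Fisher 4 reports 38.
Truthful report 14: project built, pays 14, utility 14 - 14 = 0.
Report 4 instead: project built, pays 4, utility 14 - 4 = 10.
Since 10 > 0, reporting 4 is strictly better here, so truthful reporting is not dominant.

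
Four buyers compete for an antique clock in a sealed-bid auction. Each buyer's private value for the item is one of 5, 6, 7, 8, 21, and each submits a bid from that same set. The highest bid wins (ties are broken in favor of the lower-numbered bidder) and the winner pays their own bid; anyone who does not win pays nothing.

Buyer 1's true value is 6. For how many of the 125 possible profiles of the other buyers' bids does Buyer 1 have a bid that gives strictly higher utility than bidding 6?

1

Others bid (5, 5, 5): truth gives 0; bid 5 gives 1 > 0. Violating.
Others bid (5, 5, 6): truth gives 0; no alternative beats it.
Others bid (5, 5, 7): truth gives 0; no alternative beats it.
(Checking all 125 profiles: 1 has a profitable deviation, 124 do not.)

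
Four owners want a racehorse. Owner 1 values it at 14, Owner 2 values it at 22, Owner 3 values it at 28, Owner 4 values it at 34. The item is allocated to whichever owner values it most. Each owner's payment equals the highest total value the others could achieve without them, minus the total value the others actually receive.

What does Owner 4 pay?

28

Owner 4 has the highest value and receives the item.
Without Owner 4, the item would go to the next-highest value, 28, so the others could achieve 28.
With Owner 4 present and winning, the others receive nothing, so their total is 0.
Payment = 28 - 0 = 28.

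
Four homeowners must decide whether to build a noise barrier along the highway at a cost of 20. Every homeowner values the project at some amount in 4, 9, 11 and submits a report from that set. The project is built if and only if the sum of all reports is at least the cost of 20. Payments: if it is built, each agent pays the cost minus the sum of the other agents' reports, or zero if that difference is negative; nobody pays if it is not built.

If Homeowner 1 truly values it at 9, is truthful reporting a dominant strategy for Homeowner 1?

Yes

Check each profile of the others' reports and compare truth against every alternative report.
Others report (4, 9, 9): truth gives 9, best alternative gives 9.
Others report (4, 9, 11): truth gives 9, best alternative gives 9.
Others report (4, 11, 9): truth gives 9, best alternative gives 9.
Others report (4, 11, 11): truth gives 9, best alternative gives 9.
Others report (9, 4, 9): truth gives 9, best alternative gives 9.
Others report (9, 4, 11): truth gives 9, best alternative gives 9.
(Remaining 21 profiles checked similarly; truth is weakly best in each.)
In every case the truthful report is at least as good as any alternative, so it is a dominant strategy.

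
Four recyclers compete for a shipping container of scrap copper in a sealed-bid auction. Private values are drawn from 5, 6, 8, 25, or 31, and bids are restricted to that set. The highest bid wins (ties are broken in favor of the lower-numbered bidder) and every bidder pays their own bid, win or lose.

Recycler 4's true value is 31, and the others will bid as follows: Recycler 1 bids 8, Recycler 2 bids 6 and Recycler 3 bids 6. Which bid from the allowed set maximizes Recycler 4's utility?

Bid 5: loses but pays 5, utility -5.
Bid 6: loses but pays 6, utility -6.
Bid 8: loses but pays 8, utility -8.
Bid 25: wins, pays 25, utility 31 - 25 = 6.
Bid 31: wins, pays 31, utility 31 - 31 = 0.
The best choice is 25 with utility 6.

25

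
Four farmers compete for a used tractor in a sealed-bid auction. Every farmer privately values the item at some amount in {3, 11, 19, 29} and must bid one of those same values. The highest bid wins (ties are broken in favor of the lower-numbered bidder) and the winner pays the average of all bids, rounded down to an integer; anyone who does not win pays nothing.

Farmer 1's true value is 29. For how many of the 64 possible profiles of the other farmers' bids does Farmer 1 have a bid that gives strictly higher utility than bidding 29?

Others bid (3, 3, 3): truth gives 20; bid 3 gives 26 > 20. Violating.
Others bid (3, 3, 11): truth gives 18; bid 11 gives 22 > 18. Violating.
Others bid (3, 3, 19): truth gives 16; bid 19 gives 18 > 16. Violating.
Others bid (3, 11, 3): truth gives 18; bid 11 gives 22 > 18. Violating.
Others bid (3, 3, 29): truth gives 13; no alternative beats it.
Others bid (3, 11, 29): truth gives 11; no alternative beats it.
(Checking all 64 profiles: 27 have a profitable deviation, 37 do not.)

27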